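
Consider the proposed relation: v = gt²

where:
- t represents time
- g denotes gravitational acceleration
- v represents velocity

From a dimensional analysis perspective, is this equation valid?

No

t (time) has dimensions [T].
g (gravitational acceleration) has dimensions [L T^-2].
v (velocity) has dimensions [L T^-1].

Left side: [L T^-1]
Right side: [L]

The two sides have different dimensions, so the equation is NOT dimensionally consistent.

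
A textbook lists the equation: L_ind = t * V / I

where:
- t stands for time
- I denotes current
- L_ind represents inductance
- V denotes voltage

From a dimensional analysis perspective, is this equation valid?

Yes

t (time) has dimensions [T].
I (current) has dimensions [I].
L_ind (inductance) has dimensions [I^-2 L^2 M T^-2].
V (voltage) has dimensions [I^-1 L^2 M T^-3].

Left side: [I^-2 L^2 M T^-2]
Right side: [I^-2 L^2 M T^-2]

Both sides have the same dimensions, so the equation is dimensionally consistent.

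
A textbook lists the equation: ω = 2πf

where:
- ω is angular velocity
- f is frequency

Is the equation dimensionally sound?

Yes

ω (angular velocity) has dimensions [T^-1].
f (frequency) has dimensions [T^-1].

Left side: [T^-1]
Right side: [T^-1]

Both sides have the same dimensions, so the equation is dimensionally consistent.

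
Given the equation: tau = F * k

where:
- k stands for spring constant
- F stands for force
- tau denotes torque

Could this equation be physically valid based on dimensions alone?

No

k (spring constant) has dimensions [M T^-2].
F (force) has dimensions [L M T^-2].
tau (torque) has dimensions [L^2 M T^-2].

Left side: [L^2 M T^-2]
Right side: [L M^2 T^-4]

The two sides have different dimensions, so the equation is NOT dimensionally consistent.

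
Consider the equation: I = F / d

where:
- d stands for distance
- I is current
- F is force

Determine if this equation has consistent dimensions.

No

d (distance) has dimensions [L].
I (current) has dimensions [I].
F (force) has dimensions [L M T^-2].

Left side: [I]
Right side: [M T^-2]

The two sides have different dimensions, so the equation is NOT dimensionally consistent.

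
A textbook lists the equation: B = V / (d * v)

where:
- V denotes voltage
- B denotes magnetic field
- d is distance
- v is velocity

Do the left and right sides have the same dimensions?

Yes

V (voltage) has dimensions [I^-1 L^2 M T^-3].
B (magnetic field) has dimensions [I^-1 M T^-2].
d (distance) has dimensions [L].
v (velocity) has dimensions [L T^-1].

Left side: [I^-1 M T^-2]
Right side: [I^-1 M T^-2]

Both sides have the same dimensions, so the equation is dimensionally consistent.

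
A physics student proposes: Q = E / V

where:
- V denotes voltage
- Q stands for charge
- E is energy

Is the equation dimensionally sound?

Yes

V (voltage) has dimensions [I^-1 L^2 M T^-3].
Q (charge) has dimensions [I T].
E (energy) has dimensions [L^2 M T^-2].

Left side: [I T]
Right side: [I T]

Both sides have the same dimensions, so the equation is dimensionally consistent.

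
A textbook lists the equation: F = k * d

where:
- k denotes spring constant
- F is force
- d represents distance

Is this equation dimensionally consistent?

Yes

k (spring constant) has dimensions [M T^-2].
F (force) has dimensions [L M T^-2].
d (distance) has dimensions [L].

Left side: [L M T^-2]
Right side: [L M T^-2]

Both sides have the same dimensions, so the equation is dimensionally consistent.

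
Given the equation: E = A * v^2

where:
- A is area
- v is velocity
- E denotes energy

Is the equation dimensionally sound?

No

A (area) has dimensions [L^2].
v (velocity) has dimensions [L T^-1].
E (energy) has dimensions [L^2 M T^-2].

Left side: [L^2 M T^-2]
Right side: [L^4 T^-2]

The two sides have different dimensions, so the equation is NOT dimensionally consistent.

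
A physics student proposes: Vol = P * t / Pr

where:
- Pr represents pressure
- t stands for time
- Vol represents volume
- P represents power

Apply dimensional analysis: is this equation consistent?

Yes

Pr (pressure) has dimensions [L^-1 M T^-2].
t (time) has dimensions [T].
Vol (volume) has dimensions [L^3].
P (power) has dimensions [L^2 M T^-3].

Left side: [L^3]
Right side: [L^3]

Both sides have the same dimensions, so the equation is dimensionally consistent.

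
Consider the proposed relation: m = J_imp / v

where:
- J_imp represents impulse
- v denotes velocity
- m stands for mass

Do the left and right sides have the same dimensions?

Yes

J_imp (impulse) has dimensions [L M T^-1].
v (velocity) has dimensions [L T^-1].
m (mass) has dimensions [M].

Left side: [M]
Right side: [M]

Both sides have the same dimensions, so the equation is dimensionally consistent.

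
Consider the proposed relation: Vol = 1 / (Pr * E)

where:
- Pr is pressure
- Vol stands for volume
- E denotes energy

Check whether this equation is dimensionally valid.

No

Pr (pressure) has dimensions [L^-1 M T^-2].
Vol (volume) has dimensions [L^3].
E (energy) has dimensions [L^2 M T^-2].

Left side: [L^3]
Right side: [L^-1 M^-2 T^4]

The two sides have different dimensions, so the equation is NOT dimensionally consistent.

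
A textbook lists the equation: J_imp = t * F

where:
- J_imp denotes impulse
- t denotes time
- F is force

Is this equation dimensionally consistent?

Yes

J_imp (impulse) has dimensions [L M T^-1].
t (time) has dimensions [T].
F (force) has dimensions [L M T^-2].

Left side: [L M T^-1]
Right side: [L M T^-1]

Both sides have the same dimensions, so the equation is dimensionally consistent.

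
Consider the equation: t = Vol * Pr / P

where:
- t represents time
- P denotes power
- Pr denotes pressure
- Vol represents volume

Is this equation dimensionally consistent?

Yes

t (time) has dimensions [T].
P (power) has dimensions [L^2 M T^-3].
Pr (pressure) has dimensions [L^-1 M T^-2].
Vol (volume) has dimensions [L^3].

Left side: [T]
Right side: [T]

Both sides have the same dimensions, so the equation is dimensionally consistent.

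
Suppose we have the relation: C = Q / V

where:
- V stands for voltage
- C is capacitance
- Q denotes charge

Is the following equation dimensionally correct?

Yes

V (voltage) has dimensions [I^-1 L^2 M T^-3].
C (capacitance) has dimensions [I^2 L^-2 M^-1 T^4].
Q (charge) has dimensions [I T].

Left side: [I^2 L^-2 M^-1 T^4]
Right side: [I^2 L^-2 M^-1 T^4]

Both sides have the same dimensions, so the equation is dimensionally consistent.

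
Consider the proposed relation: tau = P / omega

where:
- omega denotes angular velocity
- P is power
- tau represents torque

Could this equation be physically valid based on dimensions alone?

Yes

omega (angular velocity) has dimensions [T^-1].
P (power) has dimensions [L^2 M T^-3].
tau (torque) has dimensions [L^2 M T^-2].

Left side: [L^2 M T^-2]
Right side: [L^2 M T^-2]

Both sides have the same dimensions, so the equation is dimensionally consistent.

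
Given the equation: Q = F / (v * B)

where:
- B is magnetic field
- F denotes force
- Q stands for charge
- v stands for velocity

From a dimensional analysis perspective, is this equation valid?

Yes

B (magnetic field) has dimensions [I^-1 M T^-2].
F (force) has dimensions [L M T^-2].
Q (charge) has dimensions [I T].
v (velocity) has dimensions [L T^-1].

Left side: [I T]
Right side: [I T]

Both sides have the same dimensions, so the equation is dimensionally consistent.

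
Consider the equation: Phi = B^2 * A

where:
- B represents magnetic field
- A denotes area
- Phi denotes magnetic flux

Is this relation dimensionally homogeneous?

No

B (magnetic field) has dimensions [I^-1 M T^-2].
A (area) has dimensions [L^2].
Phi (magnetic flux) has dimensions [I^-1 L^2 M T^-2].

Left side: [I^-1 L^2 M T^-2]
Right side: [I^-2 L^2 M^2 T^-4]

The two sides have different dimensions, so the equation is NOT dimensionally consistent.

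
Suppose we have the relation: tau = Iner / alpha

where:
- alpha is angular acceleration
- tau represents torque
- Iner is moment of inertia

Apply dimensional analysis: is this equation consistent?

No

alpha (angular acceleration) has dimensions [T^-2].
tau (torque) has dimensions [L^2 M T^-2].
Iner (moment of inertia) has dimensions [L^2 M].

Left side: [L^2 M T^-2]
Right side: [L^2 M T^2]

The two sides have different dimensions, so the equation is NOT dimensionally consistent.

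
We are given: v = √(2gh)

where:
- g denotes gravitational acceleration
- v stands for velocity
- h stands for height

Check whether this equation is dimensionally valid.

Yes

g (gravitational acceleration) has dimensions [L T^-2].
v (velocity) has dimensions [L T^-1].
h (height) has dimensions [L].

Left side: [L T^-1]
Right side: [L T^-1]

Both sides have the same dimensions, so the equation is dimensionally consistent.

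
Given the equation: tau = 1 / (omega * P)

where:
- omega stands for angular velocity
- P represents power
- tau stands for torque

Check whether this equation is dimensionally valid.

No

omega (angular velocity) has dimensions [T^-1].
P (power) has dimensions [L^2 M T^-3].
tau (torque) has dimensions [L^2 M T^-2].

Left side: [L^2 M T^-2]
Right side: [L^-2 M^-1 T^4]

The two sides have different dimensions, so the equation is NOT dimensionally consistent.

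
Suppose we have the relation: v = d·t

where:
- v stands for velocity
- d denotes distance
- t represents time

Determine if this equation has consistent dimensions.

No

v (velocity) has dimensions [L T^-1].
d (distance) has dimensions [L].
t (time) has dimensions [T].

Left side: [L T^-1]
Right side: [L T]

The two sides have different dimensions, so the equation is NOT dimensionally consistent.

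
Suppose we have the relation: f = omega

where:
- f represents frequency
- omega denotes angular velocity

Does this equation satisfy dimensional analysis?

Yes

f (frequency) has dimensions [T^-1].
omega (angular velocity) has dimensions [T^-1].

Left side: [T^-1]
Right side: [T^-1]

Both sides have the same dimensions, so the equation is dimensionally consistent.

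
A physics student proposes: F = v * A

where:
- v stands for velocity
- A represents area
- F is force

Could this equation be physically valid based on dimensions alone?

No

v (velocity) has dimensions [L T^-1].
A (area) has dimensions [L^2].
F (force) has dimensions [L M T^-2].

Left side: [L M T^-2]
Right side: [L^3 T^-1]

The two sides have different dimensions, so the equation is NOT dimensionally consistent.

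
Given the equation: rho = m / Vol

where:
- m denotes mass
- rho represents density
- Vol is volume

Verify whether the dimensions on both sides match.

Yes

m (mass) has dimensions [M].
rho (density) has dimensions [L^-3 M].
Vol (volume) has dimensions [L^3].

Left side: [L^-3 M]
Right side: [L^-3 M]

Both sides have the same dimensions, so the equation is dimensionally consistent.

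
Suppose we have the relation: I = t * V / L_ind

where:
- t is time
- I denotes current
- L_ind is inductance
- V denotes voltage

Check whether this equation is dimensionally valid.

Yes

t (time) has dimensions [T].
I (current) has dimensions [I].
L_ind (inductance) has dimensions [I^-2 L^2 M T^-2].
V (voltage) has dimensions [I^-1 L^2 M T^-3].

Left side: [I]
Right side: [I]

Both sides have the same dimensions, so the equation is dimensionally consistent.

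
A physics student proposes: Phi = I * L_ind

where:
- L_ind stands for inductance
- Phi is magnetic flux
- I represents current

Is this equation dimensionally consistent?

Yes

L_ind (inductance) has dimensions [I^-2 L^2 M T^-2].
Phi (magnetic flux) has dimensions [I^-1 L^2 M T^-2].
I (current) has dimensions [I].

Left side: [I^-1 L^2 M T^-2]
Right side: [I^-1 L^2 M T^-2]

Both sides have the same dimensions, so the equation is dimensionally consistent.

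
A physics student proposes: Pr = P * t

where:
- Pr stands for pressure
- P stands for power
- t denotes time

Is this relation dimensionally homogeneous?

No

Pr (pressure) has dimensions [L^-1 M T^-2].
P (power) has dimensions [L^2 M T^-3].
t (time) has dimensions [T].

Left side: [L^-1 M T^-2]
Right side: [L^2 M T^-2]

The two sides have different dimensions, so the equation is NOT dimensionally consistent.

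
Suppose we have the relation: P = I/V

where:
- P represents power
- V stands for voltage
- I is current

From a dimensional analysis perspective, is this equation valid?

No

P (power) has dimensions [L^2 M T^-3].
V (voltage) has dimensions [I^-1 L^2 M T^-3].
I (current) has dimensions [I].

Left side: [L^2 M T^-3]
Right side: [I^2 L^-2 M^-1 T^3]

The two sides have different dimensions, so the equation is NOT dimensionally consistent.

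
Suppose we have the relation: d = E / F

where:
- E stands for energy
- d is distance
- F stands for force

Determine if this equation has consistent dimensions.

Yes

E (energy) has dimensions [L^2 M T^-2].
d (distance) has dimensions [L].
F (force) has dimensions [L M T^-2].

Left side: [L]
Right side: [L]

Both sides have the same dimensions, so the equation is dimensionally consistent.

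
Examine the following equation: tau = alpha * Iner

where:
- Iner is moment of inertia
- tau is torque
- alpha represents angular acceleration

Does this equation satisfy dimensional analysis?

Yes

Iner (moment of inertia) has dimensions [L^2 M].
tau (torque) has dimensions [L^2 M T^-2].
alpha (angular acceleration) has dimensions [T^-2].

Left side: [L^2 M T^-2]
Right side: [L^2 M T^-2]

Both sides have the same dimensions, so the equation is dimensionally consistent.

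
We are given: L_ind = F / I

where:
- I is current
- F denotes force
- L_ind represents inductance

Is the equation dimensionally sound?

No

I (current) has dimensions [I].
F (force) has dimensions [L M T^-2].
L_ind (inductance) has dimensions [I^-2 L^2 M T^-2].

Left side: [I^-2 L^2 M T^-2]
Right side: [I^-1 L M T^-2]

The two sides have different dimensions, so the equation is NOT dimensionally consistent.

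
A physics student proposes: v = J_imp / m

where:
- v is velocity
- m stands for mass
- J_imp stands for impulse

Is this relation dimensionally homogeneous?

Yes

v (velocity) has dimensions [L T^-1].
m (mass) has dimensions [M].
J_imp (impulse) has dimensions [L M T^-1].

Left side: [L T^-1]
Right side: [L T^-1]

Both sides have the same dimensions, so the equation is dimensionally consistent.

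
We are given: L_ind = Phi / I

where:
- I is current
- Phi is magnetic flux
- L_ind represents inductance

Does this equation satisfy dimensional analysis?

Yes

I (current) has dimensions [I].
Phi (magnetic flux) has dimensions [I^-1 L^2 M T^-2].
L_ind (inductance) has dimensions [I^-2 L^2 M T^-2].

Left side: [I^-2 L^2 M T^-2]
Right side: [I^-2 L^2 M T^-2]

Both sides have the same dimensions, so the equation is dimensionally consistent.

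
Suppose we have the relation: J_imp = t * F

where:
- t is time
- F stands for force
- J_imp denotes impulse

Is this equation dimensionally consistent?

Yes

t (time) has dimensions [T].
F (force) has dimensions [L M T^-2].
J_imp (impulse) has dimensions [L M T^-1].

Left side: [L M T^-1]
Right side: [L M T^-1]

Both sides have the same dimensions, so the equation is dimensionally consistent.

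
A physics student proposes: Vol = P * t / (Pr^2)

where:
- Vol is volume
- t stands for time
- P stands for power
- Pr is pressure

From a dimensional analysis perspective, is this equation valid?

No

Vol (volume) has dimensions [L^3].
t (time) has dimensions [T].
P (power) has dimensions [L^2 M T^-3].
Pr (pressure) has dimensions [L^-1 M T^-2].

Left side: [L^3]
Right side: [L^4 M^-1 T^2]

The two sides have different dimensions, so the equation is NOT dimensionally consistent.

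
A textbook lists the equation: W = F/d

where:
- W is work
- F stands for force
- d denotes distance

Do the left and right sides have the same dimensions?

No

W (work) has dimensions [L^2 M T^-2].
F (force) has dimensions [L M T^-2].
d (distance) has dimensions [L].

Left side: [L^2 M T^-2]
Right side: [M T^-2]

The two sides have different dimensions, so the equation is NOT dimensionally consistent.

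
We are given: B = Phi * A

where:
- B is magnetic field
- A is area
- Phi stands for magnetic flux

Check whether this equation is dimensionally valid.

No

B (magnetic field) has dimensions [I^-1 M T^-2].
A (area) has dimensions [L^2].
Phi (magnetic flux) has dimensions [I^-1 L^2 M T^-2].

Left side: [I^-1 M T^-2]
Right side: [I^-1 L^4 M T^-2]

The two sides have different dimensions, so the equation is NOT dimensionally consistent.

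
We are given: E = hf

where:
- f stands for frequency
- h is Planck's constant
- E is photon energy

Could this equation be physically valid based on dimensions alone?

Yes

f (frequency) has dimensions [T^-1].
h (Planck's constant) has dimensions [L^2 M T^-1].
E (photon energy) has dimensions [L^2 M T^-2].

Left side: [L^2 M T^-2]
Right side: [L^2 M T^-2]

Both sides have the same dimensions, so the equation is dimensionally consistent.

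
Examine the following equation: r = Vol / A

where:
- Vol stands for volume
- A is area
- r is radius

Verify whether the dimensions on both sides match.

Yes

Vol (volume) has dimensions [L^3].
A (area) has dimensions [L^2].
r (radius) has dimensions [L].

Left side: [L]
Right side: [L]

Both sides have the same dimensions, so the equation is dimensionally consistent.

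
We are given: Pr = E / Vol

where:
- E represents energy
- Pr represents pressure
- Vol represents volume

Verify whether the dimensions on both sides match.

Yes

E (energy) has dimensions [L^2 M T^-2].
Pr (pressure) has dimensions [L^-1 M T^-2].
Vol (volume) has dimensions [L^3].

Left side: [L^-1 M T^-2]
Right side: [L^-1 M T^-2]

Both sides have the same dimensions, so the equation is dimensionally consistent.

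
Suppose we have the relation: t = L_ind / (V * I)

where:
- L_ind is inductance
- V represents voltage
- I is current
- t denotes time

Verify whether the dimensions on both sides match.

No

L_ind (inductance) has dimensions [I^-2 L^2 M T^-2].
V (voltage) has dimensions [I^-1 L^2 M T^-3].
I (current) has dimensions [I].
t (time) has dimensions [T].

Left side: [T]
Right side: [I^-2 T]

The two sides have different dimensions, so the equation is NOT dimensionally consistent.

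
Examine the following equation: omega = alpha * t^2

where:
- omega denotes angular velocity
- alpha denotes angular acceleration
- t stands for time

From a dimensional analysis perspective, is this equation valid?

No

omega (angular velocity) has dimensions [T^-1].
alpha (angular acceleration) has dimensions [T^-2].
t (time) has dimensions [T].

Left side: [T^-1]
Right side: [dimensionless]

The two sides have different dimensions, so the equation is NOT dimensionally consistent.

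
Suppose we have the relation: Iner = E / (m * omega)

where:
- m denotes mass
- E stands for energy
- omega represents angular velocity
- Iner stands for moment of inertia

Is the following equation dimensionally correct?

No

m (mass) has dimensions [M].
E (energy) has dimensions [L^2 M T^-2].
omega (angular velocity) has dimensions [T^-1].
Iner (moment of inertia) has dimensions [L^2 M].

Left side: [L^2 M]
Right side: [L^2 T^-1]

The two sides have different dimensions, so the equation is NOT dimensionally consistent.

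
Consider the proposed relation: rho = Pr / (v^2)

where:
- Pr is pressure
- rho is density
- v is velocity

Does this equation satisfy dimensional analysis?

Yes

Pr (pressure) has dimensions [L^-1 M T^-2].
rho (density) has dimensions [L^-3 M].
v (velocity) has dimensions [L T^-1].

Left side: [L^-3 M]
Right side: [L^-3 M]

Both sides have the same dimensions, so the equation is dimensionally consistent.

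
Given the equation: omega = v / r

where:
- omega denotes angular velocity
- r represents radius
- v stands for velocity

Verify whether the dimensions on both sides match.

Yes

omega (angular velocity) has dimensions [T^-1].
r (radius) has dimensions [L].
v (velocity) has dimensions [L T^-1].

Left side: [T^-1]
Right side: [T^-1]

Both sides have the same dimensions, so the equation is dimensionally consistent.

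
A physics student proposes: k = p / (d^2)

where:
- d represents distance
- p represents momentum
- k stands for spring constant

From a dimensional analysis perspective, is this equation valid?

No

d (distance) has dimensions [L].
p (momentum) has dimensions [L M T^-1].
k (spring constant) has dimensions [M T^-2].

Left side: [M T^-2]
Right side: [L^-1 M T^-1]

The two sides have different dimensions, so the equation is NOT dimensionally consistent.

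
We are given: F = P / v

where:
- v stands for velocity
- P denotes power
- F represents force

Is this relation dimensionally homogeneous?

Yes

v (velocity) has dimensions [L T^-1].
P (power) has dimensions [L^2 M T^-3].
F (force) has dimensions [L M T^-2].

Left side: [L M T^-2]
Right side: [L M T^-2]

Both sides have the same dimensions, so the equation is dimensionally consistent.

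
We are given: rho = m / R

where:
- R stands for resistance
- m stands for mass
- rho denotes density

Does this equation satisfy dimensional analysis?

No

R (resistance) has dimensions [I^-2 L^2 M T^-3].
m (mass) has dimensions [M].
rho (density) has dimensions [L^-3 M].

Left side: [L^-3 M]
Right side: [I^2 L^-2 T^3]

The two sides have different dimensions, so the equation is NOT dimensionally consistent.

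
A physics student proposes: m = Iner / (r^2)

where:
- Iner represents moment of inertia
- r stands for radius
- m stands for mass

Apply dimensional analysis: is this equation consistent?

Yes

Iner (moment of inertia) has dimensions [L^2 M].
r (radius) has dimensions [L].
m (mass) has dimensions [M].

Left side: [M]
Right side: [M]

Both sides have the same dimensions, so the equation is dimensionally consistent.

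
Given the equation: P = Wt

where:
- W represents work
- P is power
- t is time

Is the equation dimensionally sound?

No

W (work) has dimensions [L^2 M T^-2].
P (power) has dimensions [L^2 M T^-3].
t (time) has dimensions [T].

Left side: [L^2 M T^-3]
Right side: [L^2 M T^-1]

The two sides have different dimensions, so the equation is NOT dimensionally consistent.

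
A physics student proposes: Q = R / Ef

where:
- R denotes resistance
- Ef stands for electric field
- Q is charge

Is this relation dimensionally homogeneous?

No

R (resistance) has dimensions [I^-2 L^2 M T^-3].
Ef (electric field) has dimensions [I^-1 L M T^-3].
Q (charge) has dimensions [I T].

Left side: [I T]
Right side: [I^-1 L]

The two sides have different dimensions, so the equation is NOT dimensionally consistent.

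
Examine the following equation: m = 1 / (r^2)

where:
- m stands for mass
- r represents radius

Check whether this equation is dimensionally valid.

No

m (mass) has dimensions [M].
r (radius) has dimensions [L].

Left side: [M]
Right side: [L^-2]

The two sides have different dimensions, so the equation is NOT dimensionally consistent.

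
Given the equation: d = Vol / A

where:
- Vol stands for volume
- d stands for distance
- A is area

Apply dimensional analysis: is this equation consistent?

Yes

Vol (volume) has dimensions [L^3].
d (distance) has dimensions [L].
A (area) has dimensions [L^2].

Left side: [L]
Right side: [L]

Both sides have the same dimensions, so the equation is dimensionally consistent.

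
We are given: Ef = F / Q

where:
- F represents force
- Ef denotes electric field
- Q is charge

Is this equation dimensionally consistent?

Yes

F (force) has dimensions [L M T^-2].
Ef (electric field) has dimensions [I^-1 L M T^-3].
Q (charge) has dimensions [I T].

Left side: [I^-1 L M T^-3]
Right side: [I^-1 L M T^-3]

Both sides have the same dimensions, so the equation is dimensionally consistent.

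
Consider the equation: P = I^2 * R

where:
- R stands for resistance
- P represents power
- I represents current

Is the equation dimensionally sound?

Yes

R (resistance) has dimensions [I^-2 L^2 M T^-3].
P (power) has dimensions [L^2 M T^-3].
I (current) has dimensions [I].

Left side: [L^2 M T^-3]
Right side: [L^2 M T^-3]

Both sides have the same dimensions, so the equation is dimensionally consistent.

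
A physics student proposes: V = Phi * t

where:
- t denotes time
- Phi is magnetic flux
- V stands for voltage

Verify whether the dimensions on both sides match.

No

t (time) has dimensions [T].
Phi (magnetic flux) has dimensions [I^-1 L^2 M T^-2].
V (voltage) has dimensions [I^-1 L^2 M T^-3].

Left side: [I^-1 L^2 M T^-3]
Right side: [I^-1 L^2 M T^-1]

The two sides have different dimensions, so the equation is NOT dimensionally consistent.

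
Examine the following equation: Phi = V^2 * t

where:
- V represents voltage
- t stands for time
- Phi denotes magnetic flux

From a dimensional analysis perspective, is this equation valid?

No

V (voltage) has dimensions [I^-1 L^2 M T^-3].
t (time) has dimensions [T].
Phi (magnetic flux) has dimensions [I^-1 L^2 M T^-2].

Left side: [I^-1 L^2 M T^-2]
Right side: [I^-2 L^4 M^2 T^-5]

The two sides have different dimensions, so the equation is NOT dimensionally consistent.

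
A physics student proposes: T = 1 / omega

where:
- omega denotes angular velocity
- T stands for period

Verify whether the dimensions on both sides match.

Yes

omega (angular velocity) has dimensions [T^-1].
T (period) has dimensions [T].

Left side: [T]
Right side: [T]

Both sides have the same dimensions, so the equation is dimensionally consistent.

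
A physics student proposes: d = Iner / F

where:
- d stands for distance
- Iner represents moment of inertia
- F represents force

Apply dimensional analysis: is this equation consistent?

No

d (distance) has dimensions [L].
Iner (moment of inertia) has dimensions [L^2 M].
F (force) has dimensions [L M T^-2].

Left side: [L]
Right side: [L T^2]

The two sides have different dimensions, so the equation is NOT dimensionally consistent.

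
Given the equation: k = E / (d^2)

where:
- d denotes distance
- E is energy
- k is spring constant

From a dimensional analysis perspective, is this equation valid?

Yes

d (distance) has dimensions [L].
E (energy) has dimensions [L^2 M T^-2].
k (spring constant) has dimensions [M T^-2].

Left side: [M T^-2]
Right side: [M T^-2]

Both sides have the same dimensions, so the equation is dimensionally consistent.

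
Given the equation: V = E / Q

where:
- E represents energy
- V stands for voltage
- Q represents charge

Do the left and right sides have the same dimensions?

Yes

E (energy) has dimensions [L^2 M T^-2].
V (voltage) has dimensions [I^-1 L^2 M T^-3].
Q (charge) has dimensions [I T].

Left side: [I^-1 L^2 M T^-3]
Right side: [I^-1 L^2 M T^-3]

Both sides have the same dimensions, so the equation is dimensionally consistent.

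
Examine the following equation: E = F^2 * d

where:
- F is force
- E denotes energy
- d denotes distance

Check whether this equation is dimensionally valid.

No

F (force) has dimensions [L M T^-2].
E (energy) has dimensions [L^2 M T^-2].
d (distance) has dimensions [L].

Left side: [L^2 M T^-2]
Right side: [L^3 M^2 T^-4]

The two sides have different dimensions, so the equation is NOT dimensionally consistent.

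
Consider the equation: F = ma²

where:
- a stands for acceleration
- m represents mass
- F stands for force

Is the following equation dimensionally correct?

No

a (acceleration) has dimensions [L T^-2].
m (mass) has dimensions [M].
F (force) has dimensions [L M T^-2].

Left side: [L M T^-2]
Right side: [L^2 M T^-4]

The two sides have different dimensions, so the equation is NOT dimensionally consistent.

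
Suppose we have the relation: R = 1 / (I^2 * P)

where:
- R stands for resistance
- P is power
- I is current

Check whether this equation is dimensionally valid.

No

R (resistance) has dimensions [I^-2 L^2 M T^-3].
P (power) has dimensions [L^2 M T^-3].
I (current) has dimensions [I].

Left side: [I^-2 L^2 M T^-3]
Right side: [I^-2 L^-2 M^-1 T^3]

The two sides have different dimensions, so the equation is NOT dimensionally consistent.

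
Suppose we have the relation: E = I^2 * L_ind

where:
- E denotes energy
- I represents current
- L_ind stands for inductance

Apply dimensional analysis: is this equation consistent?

Yes

E (energy) has dimensions [L^2 M T^-2].
I (current) has dimensions [I].
L_ind (inductance) has dimensions [I^-2 L^2 M T^-2].

Left side: [L^2 M T^-2]
Right side: [L^2 M T^-2]

Both sides have the same dimensions, so the equation is dimensionally consistent.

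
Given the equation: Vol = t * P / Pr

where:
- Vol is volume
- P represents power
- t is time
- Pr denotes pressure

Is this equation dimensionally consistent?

Yes

Vol (volume) has dimensions [L^3].
P (power) has dimensions [L^2 M T^-3].
t (time) has dimensions [T].
Pr (pressure) has dimensions [L^-1 M T^-2].

Left side: [L^3]
Right side: [L^3]

Both sides have the same dimensions, so the equation is dimensionally consistent.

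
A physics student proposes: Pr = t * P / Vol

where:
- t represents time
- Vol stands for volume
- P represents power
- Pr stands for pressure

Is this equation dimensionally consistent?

Yes

t (time) has dimensions [T].
Vol (volume) has dimensions [L^3].
P (power) has dimensions [L^2 M T^-3].
Pr (pressure) has dimensions [L^-1 M T^-2].

Left side: [L^-1 M T^-2]
Right side: [L^-1 M T^-2]

Both sides have the same dimensions, so the equation is dimensionally consistent.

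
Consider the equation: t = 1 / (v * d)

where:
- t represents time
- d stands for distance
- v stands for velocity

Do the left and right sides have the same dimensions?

No

t (time) has dimensions [T].
d (distance) has dimensions [L].
v (velocity) has dimensions [L T^-1].

Left side: [T]
Right side: [L^-2 T]

The two sides have different dimensions, so the equation is NOT dimensionally consistent.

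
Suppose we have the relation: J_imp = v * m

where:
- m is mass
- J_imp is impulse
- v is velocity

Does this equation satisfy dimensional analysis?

Yes

m (mass) has dimensions [M].
J_imp (impulse) has dimensions [L M T^-1].
v (velocity) has dimensions [L T^-1].

Left side: [L M T^-1]
Right side: [L M T^-1]

Both sides have the same dimensions, so the equation is dimensionally consistent.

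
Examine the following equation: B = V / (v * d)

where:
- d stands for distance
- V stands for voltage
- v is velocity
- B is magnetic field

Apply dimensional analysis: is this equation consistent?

Yes

d (distance) has dimensions [L].
V (voltage) has dimensions [I^-1 L^2 M T^-3].
v (velocity) has dimensions [L T^-1].
B (magnetic field) has dimensions [I^-1 M T^-2].

Left side: [I^-1 M T^-2]
Right side: [I^-1 M T^-2]

Both sides have the same dimensions, so the equation is dimensionally consistent.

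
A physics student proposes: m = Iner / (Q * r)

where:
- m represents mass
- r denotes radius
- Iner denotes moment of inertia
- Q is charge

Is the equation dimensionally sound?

No

m (mass) has dimensions [M].
r (radius) has dimensions [L].
Iner (moment of inertia) has dimensions [L^2 M].
Q (charge) has dimensions [I T].

Left side: [M]
Right side: [I^-1 L M T^-1]

The two sides have different dimensions, so the equation is NOT dimensionally consistent.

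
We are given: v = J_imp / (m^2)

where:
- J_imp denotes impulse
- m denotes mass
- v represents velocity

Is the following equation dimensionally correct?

No

J_imp (impulse) has dimensions [L M T^-1].
m (mass) has dimensions [M].
v (velocity) has dimensions [L T^-1].

Left side: [L T^-1]
Right side: [L M^-1 T^-1]

The two sides have different dimensions, so the equation is NOT dimensionally consistent.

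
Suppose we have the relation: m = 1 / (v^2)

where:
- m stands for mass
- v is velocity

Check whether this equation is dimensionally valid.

No

m (mass) has dimensions [M].
v (velocity) has dimensions [L T^-1].

Left side: [M]
Right side: [L^-2 T^2]

The two sides have different dimensions, so the equation is NOT dimensionally consistent.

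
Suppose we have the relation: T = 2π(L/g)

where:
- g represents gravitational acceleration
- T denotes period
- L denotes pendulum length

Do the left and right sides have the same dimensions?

No

g (gravitational acceleration) has dimensions [L T^-2].
T (period) has dimensions [T].
L (pendulum length) has dimensions [L].

Left side: [T]
Right side: [T^2]

The two sides have different dimensions, so the equation is NOT dimensionally consistent.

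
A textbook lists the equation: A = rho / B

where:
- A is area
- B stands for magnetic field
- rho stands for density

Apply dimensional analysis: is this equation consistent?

No

A (area) has dimensions [L^2].
B (magnetic field) has dimensions [I^-1 M T^-2].
rho (density) has dimensions [L^-3 M].

Left side: [L^2]
Right side: [I L^-3 T^2]

The two sides have different dimensions, so the equation is NOT dimensionally consistent.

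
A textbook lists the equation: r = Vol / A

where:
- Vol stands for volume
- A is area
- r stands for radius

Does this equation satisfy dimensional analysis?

Yes

Vol (volume) has dimensions [L^3].
A (area) has dimensions [L^2].
r (radius) has dimensions [L].

Left side: [L]
Right side: [L]

Both sides have the same dimensions, so the equation is dimensionally consistent.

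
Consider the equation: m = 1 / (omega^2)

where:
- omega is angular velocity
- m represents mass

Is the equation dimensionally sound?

No

omega (angular velocity) has dimensions [T^-1].
m (mass) has dimensions [M].

Left side: [M]
Right side: [T^2]

The two sides have different dimensions, so the equation is NOT dimensionally consistent.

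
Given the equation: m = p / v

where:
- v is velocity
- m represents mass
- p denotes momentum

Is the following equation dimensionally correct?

Yes

v (velocity) has dimensions [L T^-1].
m (mass) has dimensions [M].
p (momentum) has dimensions [L M T^-1].

Left side: [M]
Right side: [M]

Both sides have the same dimensions, so the equation is dimensionally consistent.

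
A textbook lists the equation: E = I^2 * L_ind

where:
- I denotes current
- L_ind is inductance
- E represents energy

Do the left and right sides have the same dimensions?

Yes

I (current) has dimensions [I].
L_ind (inductance) has dimensions [I^-2 L^2 M T^-2].
E (energy) has dimensions [L^2 M T^-2].

Left side: [L^2 M T^-2]
Right side: [L^2 M T^-2]

Both sides have the same dimensions, so the equation is dimensionally consistent.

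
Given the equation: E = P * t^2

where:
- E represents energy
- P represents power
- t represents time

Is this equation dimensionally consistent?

No

E (energy) has dimensions [L^2 M T^-2].
P (power) has dimensions [L^2 M T^-3].
t (time) has dimensions [T].

Left side: [L^2 M T^-2]
Right side: [L^2 M T^-1]

The two sides have different dimensions, so the equation is NOT dimensionally consistent.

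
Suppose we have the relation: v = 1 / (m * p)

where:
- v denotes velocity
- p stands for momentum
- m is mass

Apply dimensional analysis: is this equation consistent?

No

v (velocity) has dimensions [L T^-1].
p (momentum) has dimensions [L M T^-1].
m (mass) has dimensions [M].

Left side: [L T^-1]
Right side: [L^-1 M^-2 T]

The two sides have different dimensions, so the equation is NOT dimensionally consistent.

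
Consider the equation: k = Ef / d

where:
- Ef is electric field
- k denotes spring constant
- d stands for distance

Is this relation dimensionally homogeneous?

No

Ef (electric field) has dimensions [I^-1 L M T^-3].
k (spring constant) has dimensions [M T^-2].
d (distance) has dimensions [L].

Left side: [M T^-2]
Right side: [I^-1 M T^-3]

The two sides have different dimensions, so the equation is NOT dimensionally consistent.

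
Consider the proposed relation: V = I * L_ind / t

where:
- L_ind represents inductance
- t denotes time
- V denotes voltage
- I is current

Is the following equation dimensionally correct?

Yes

L_ind (inductance) has dimensions [I^-2 L^2 M T^-2].
t (time) has dimensions [T].
V (voltage) has dimensions [I^-1 L^2 M T^-3].
I (current) has dimensions [I].

Left side: [I^-1 L^2 M T^-3]
Right side: [I^-1 L^2 M T^-3]

Both sides have the same dimensions, so the equation is dimensionally consistent.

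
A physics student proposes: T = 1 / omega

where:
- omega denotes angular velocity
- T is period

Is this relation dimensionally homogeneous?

Yes

omega (angular velocity) has dimensions [T^-1].
T (period) has dimensions [T].

Left side: [T]
Right side: [T]

Both sides have the same dimensions, so the equation is dimensionally consistent.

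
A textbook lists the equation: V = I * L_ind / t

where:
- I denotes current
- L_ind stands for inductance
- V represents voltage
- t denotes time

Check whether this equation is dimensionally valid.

Yes

I (current) has dimensions [I].
L_ind (inductance) has dimensions [I^-2 L^2 M T^-2].
V (voltage) has dimensions [I^-1 L^2 M T^-3].
t (time) has dimensions [T].

Left side: [I^-1 L^2 M T^-3]
Right side: [I^-1 L^2 M T^-3]

Both sides have the same dimensions, so the equation is dimensionally consistent.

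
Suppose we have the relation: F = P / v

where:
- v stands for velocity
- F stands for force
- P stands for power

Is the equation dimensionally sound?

Yes

v (velocity) has dimensions [L T^-1].
F (force) has dimensions [L M T^-2].
P (power) has dimensions [L^2 M T^-3].

Left side: [L M T^-2]
Right side: [L M T^-2]

Both sides have the same dimensions, so the equation is dimensionally consistent.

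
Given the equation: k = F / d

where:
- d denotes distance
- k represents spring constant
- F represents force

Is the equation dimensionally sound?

Yes

d (distance) has dimensions [L].
k (spring constant) has dimensions [M T^-2].
F (force) has dimensions [L M T^-2].

Left side: [M T^-2]
Right side: [M T^-2]

Both sides have the same dimensions, so the equation is dimensionally consistent.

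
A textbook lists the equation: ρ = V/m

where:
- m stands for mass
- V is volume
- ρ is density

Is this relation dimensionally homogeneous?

No

m (mass) has dimensions [M].
V (volume) has dimensions [L^3].
ρ (density) has dimensions [L^-3 M].

Left side: [L^-3 M]
Right side: [L^3 M^-1]

The two sides have different dimensions, so the equation is NOT dimensionally consistent.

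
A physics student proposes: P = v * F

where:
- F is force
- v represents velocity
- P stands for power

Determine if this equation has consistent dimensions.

Yes

F (force) has dimensions [L M T^-2].
v (velocity) has dimensions [L T^-1].
P (power) has dimensions [L^2 M T^-3].

Left side: [L^2 M T^-3]
Right side: [L^2 M T^-3]

Both sides have the same dimensions, so the equation is dimensionally consistent.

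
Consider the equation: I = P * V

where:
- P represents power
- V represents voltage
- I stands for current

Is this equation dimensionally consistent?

No

P (power) has dimensions [L^2 M T^-3].
V (voltage) has dimensions [I^-1 L^2 M T^-3].
I (current) has dimensions [I].

Left side: [I]
Right side: [I^-1 L^4 M^2 T^-6]

The two sides have different dimensions, so the equation is NOT dimensionally consistent.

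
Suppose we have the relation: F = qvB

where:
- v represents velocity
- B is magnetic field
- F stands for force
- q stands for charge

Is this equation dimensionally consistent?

Yes

v (velocity) has dimensions [L T^-1].
B (magnetic field) has dimensions [I^-1 M T^-2].
F (force) has dimensions [L M T^-2].
q (charge) has dimensions [I T].

Left side: [L M T^-2]
Right side: [L M T^-2]

Both sides have the same dimensions, so the equation is dimensionally consistent.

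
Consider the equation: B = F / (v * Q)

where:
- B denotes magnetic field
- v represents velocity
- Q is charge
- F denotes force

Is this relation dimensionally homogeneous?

Yes

B (magnetic field) has dimensions [I^-1 M T^-2].
v (velocity) has dimensions [L T^-1].
Q (charge) has dimensions [I T].
F (force) has dimensions [L M T^-2].

Left side: [I^-1 M T^-2]
Right side: [I^-1 M T^-2]

Both sides have the same dimensions, so the equation is dimensionally consistent.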